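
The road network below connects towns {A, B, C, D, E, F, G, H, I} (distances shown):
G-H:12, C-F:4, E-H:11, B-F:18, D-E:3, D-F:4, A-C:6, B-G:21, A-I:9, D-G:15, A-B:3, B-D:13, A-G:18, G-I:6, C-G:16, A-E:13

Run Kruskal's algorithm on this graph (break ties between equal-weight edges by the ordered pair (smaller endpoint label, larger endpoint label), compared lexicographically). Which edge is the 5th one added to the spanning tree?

A-C

Sort edges by weight, then run Kruskal:
A-B (3): add — endpoints in different components.
D-E (3): add — endpoints in different components.
C-F (4): add — endpoints in different components.
D-F (4): add — endpoints in different components.
A-C (6): add — endpoints in different components.
G-I (6): add — endpoints in different components.
A-I (9): add — endpoints in different components.
E-H (11): add — endpoints in different components.
The 5th edge added is A-C.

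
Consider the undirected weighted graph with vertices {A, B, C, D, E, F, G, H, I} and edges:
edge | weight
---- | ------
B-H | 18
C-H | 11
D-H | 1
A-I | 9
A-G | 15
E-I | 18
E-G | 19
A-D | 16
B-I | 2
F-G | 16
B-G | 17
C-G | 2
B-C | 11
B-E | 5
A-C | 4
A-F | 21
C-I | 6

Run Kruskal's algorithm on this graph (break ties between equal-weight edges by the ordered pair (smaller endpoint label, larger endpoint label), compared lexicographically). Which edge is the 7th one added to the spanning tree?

Kruskal: consider edges lightest-first.
D-H (1): add — endpoints in different components.
B-I (2): add — endpoints in different components.
C-G (2): add — endpoints in different components.
A-C (4): add — endpoints in different components.
B-E (5): add — endpoints in different components.
C-I (6): add — endpoints in different components.
A-I (9): skip — A and I already connected.
B-C (11): skip — B and C already connected.
C-H (11): add — endpoints in different components.
A-G (15): skip — A and G already connected.
A-D (16): skip — A and D already connected.
F-G (16): add — endpoints in different components.
The 7th edge added is C-H.

C-H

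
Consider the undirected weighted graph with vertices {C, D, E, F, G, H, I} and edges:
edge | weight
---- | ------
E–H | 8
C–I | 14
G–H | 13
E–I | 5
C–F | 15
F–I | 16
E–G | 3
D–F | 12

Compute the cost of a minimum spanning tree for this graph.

Sort edges by weight, then run Kruskal:
E–G (3): add — endpoints in different components.
E–I (5): add — endpoints in different components.
E–H (8): add — endpoints in different components.
D–F (12): add — endpoints in different components.
G–H (13): skip — G and H already connected.
C–I (14): add — endpoints in different components.
C–F (15): add — endpoints in different components.
MST edges: E–G, E–I, E–H, D–F, C–I, C–F; total weight 3+5+8+12+14+15 = 57.

57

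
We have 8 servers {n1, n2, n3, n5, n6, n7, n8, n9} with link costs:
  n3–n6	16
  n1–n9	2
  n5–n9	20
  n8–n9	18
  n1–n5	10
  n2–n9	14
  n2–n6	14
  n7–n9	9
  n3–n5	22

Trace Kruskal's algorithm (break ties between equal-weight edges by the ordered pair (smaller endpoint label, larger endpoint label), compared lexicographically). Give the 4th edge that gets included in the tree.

n2-n6

Kruskal: consider edges lightest-first.
n1–n9 (2): add — endpoints in different components.
n7–n9 (9): add — endpoints in different components.
n1–n5 (10): add — endpoints in different components.
n2–n6 (14): add — endpoints in different components.
n2–n9 (14): add — endpoints in different components.
n3–n6 (16): add — endpoints in different components.
n8–n9 (18): add — endpoints in different components.
The 4th edge added is n2–n6.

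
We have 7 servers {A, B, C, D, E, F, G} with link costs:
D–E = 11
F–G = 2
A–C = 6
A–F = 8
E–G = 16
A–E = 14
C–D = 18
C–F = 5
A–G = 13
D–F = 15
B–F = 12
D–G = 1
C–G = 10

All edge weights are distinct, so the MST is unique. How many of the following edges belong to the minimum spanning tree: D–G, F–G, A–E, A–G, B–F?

Kruskal: consider edges lightest-first.
D–G (1): add — endpoints in different components.
F–G (2): add — endpoints in different components.
C–F (5): add — endpoints in different components.
A–C (6): add — endpoints in different components.
A–F (8): skip — A and F already connected.
C–G (10): skip — C and G already connected.
D–E (11): add — endpoints in different components.
B–F (12): add — endpoints in different components.
MST edge set: {D–G, F–G, C–F, A–C, D–E, B–F}.
Of the listed edges, {D–G, F–G, B–F} are in the MST → 3.

3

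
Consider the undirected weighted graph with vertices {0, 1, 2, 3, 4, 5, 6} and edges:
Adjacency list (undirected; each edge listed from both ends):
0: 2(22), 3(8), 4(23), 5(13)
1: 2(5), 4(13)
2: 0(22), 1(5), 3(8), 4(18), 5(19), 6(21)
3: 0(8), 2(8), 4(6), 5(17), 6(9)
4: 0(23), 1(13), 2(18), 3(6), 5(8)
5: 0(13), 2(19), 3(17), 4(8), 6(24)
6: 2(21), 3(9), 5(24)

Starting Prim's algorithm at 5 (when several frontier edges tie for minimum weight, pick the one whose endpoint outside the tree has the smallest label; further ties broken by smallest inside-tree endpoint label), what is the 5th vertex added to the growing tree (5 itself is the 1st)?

Prim, starting at 5.
Step 1: cheapest edge leaving the tree is 4—5 (8); add 4.
Step 2: cheapest edge leaving the tree is 3—4 (6); add 3.
Step 3: cheapest edge leaving the tree is 0—3 (8); add 0.
Step 4: cheapest edge leaving the tree is 2—3 (8); add 2.
Step 5: cheapest edge leaving the tree is 1—2 (5); add 1.
Step 6: cheapest edge leaving the tree is 3—6 (9); add 6.
Vertex order: 5, 4, 3, 0, 2, 1, 6. The 5th vertex is 2.

2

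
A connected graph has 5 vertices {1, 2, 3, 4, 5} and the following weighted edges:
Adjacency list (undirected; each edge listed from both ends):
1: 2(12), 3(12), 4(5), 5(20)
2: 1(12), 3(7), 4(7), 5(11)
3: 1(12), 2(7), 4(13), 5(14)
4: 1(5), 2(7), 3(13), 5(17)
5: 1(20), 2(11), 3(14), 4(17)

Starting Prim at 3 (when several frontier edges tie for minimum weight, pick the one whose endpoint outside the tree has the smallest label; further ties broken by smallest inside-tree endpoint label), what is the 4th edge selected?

2-5

Prim, starting at 3.
Step 1: frontier [2 3 7, 1 3 12, 3 4 13, 3 5 14] → take 2 3 (7); add 2.
Step 2: frontier [2 4 7, 2 5 11, 1 2 12, 1 3 12, 3 4 13, 3 5 14] → take 2 4 (7); add 4.
Step 3: frontier [2 5 11, 1 2 12, 1 3 12, 3 5 14, 1 4 5, 4 5 17] → take 1 4 (5); add 1.
Step 4: frontier [1 5 20, 2 5 11, 3 5 14, 4 5 17] → take 2 5 (11); add 5.
The 4th edge added is 2 5.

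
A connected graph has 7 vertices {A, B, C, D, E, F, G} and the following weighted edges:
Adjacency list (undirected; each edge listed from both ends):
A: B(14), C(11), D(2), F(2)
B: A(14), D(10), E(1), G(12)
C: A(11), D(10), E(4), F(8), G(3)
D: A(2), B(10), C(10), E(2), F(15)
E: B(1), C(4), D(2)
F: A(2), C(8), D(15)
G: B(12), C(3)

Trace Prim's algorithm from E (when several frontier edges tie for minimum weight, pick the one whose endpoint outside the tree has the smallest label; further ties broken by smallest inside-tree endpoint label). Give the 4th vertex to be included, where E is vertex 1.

Prim, starting at E.
Step 1: cheapest edge leaving the tree is B—E (1); add B.
Step 2: cheapest edge leaving the tree is D—E (2); add D.
Step 3: cheapest edge leaving the tree is A—D (2); add A.
Step 4: cheapest edge leaving the tree is A—F (2); add F.
Step 5: cheapest edge leaving the tree is C—E (4); add C.
Step 6: cheapest edge leaving the tree is C—G (3); add G.
Vertex order: E, B, D, A, F, C, G. The 4th vertex is A.

A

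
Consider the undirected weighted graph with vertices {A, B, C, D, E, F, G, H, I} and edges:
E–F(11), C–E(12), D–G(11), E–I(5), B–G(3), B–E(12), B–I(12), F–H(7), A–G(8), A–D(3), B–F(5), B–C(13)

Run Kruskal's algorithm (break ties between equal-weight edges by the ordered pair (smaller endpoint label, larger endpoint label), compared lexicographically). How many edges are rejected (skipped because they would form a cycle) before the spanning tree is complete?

3

Kruskal: consider edges lightest-first.
A–D (3): add — endpoints in different components.
B–G (3): add — endpoints in different components.
B–F (5): add — endpoints in different components.
E–I (5): add — endpoints in different components.
F–H (7): add — endpoints in different components.
A–G (8): add — endpoints in different components.
D–G (11): skip — D and G already connected.
E–F (11): add — endpoints in different components.
B–E (12): skip — B and E already connected.
B–I (12): skip — B and I already connected.
C–E (12): add — endpoints in different components.
Edges rejected before the tree was complete: 3.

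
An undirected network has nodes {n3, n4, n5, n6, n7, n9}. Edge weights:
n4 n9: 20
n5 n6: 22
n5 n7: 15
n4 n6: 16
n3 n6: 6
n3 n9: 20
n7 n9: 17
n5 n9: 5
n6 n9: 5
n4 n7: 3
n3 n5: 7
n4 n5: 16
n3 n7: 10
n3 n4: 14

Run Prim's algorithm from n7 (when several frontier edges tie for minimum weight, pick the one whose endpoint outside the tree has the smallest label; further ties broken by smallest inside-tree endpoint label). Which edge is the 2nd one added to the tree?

Grow the tree from n7 using Prim:
Step 1: frontier [n4 n7 3, n3 n7 10, n5 n7 15, n7 n9 17] → take n4 n7 (3); add n4.
Step 2: frontier [n3 n4 14, n4 n5 16, n4 n6 16, n4 n9 20, n3 n7 10, n5 n7 15, n7 n9 17] → take n3 n7 (10); add n3.
Step 3: frontier [n3 n6 6, n3 n5 7, n3 n9 20, n4 n5 16, n4 n6 16, n4 n9 20, n5 n7 15, n7 n9 17] → take n3 n6 (6); add n6.
Step 4: frontier [n3 n5 7, n3 n9 20, n4 n5 16, n4 n9 20, n6 n9 5, n5 n6 22, n5 n7 15, n7 n9 17] → take n6 n9 (5); add n9.
Step 5: frontier [n3 n5 7, n4 n5 16, n5 n6 22, n5 n7 15, n5 n9 5] → take n5 n9 (5); add n5.
The 2nd edge added is n3 n7.

n3-n7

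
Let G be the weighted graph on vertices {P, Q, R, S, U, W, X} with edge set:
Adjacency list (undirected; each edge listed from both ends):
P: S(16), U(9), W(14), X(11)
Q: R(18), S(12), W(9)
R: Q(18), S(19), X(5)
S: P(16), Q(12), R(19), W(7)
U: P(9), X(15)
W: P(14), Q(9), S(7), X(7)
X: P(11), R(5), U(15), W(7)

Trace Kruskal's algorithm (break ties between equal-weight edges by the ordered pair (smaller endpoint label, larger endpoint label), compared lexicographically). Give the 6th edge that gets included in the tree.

P-X

Sort edges by weight, then run Kruskal:
R X (5): add — endpoints in different components.
S W (7): add — endpoints in different components.
W X (7): add — endpoints in different components.
P U (9): add — endpoints in different components.
Q W (9): add — endpoints in different components.
P X (11): add — endpoints in different components.
The 6th edge added is P X.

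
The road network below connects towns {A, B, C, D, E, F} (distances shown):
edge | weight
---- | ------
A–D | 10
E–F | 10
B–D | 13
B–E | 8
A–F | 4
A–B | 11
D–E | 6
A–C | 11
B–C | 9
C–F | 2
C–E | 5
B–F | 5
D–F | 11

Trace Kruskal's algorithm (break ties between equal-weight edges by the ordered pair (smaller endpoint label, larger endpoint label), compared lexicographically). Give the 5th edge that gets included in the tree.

D-E

Sort edges by weight, then run Kruskal:
C–F (2): add — endpoints in different components.
A–F (4): add — endpoints in different components.
B–F (5): add — endpoints in different components.
C–E (5): add — endpoints in different components.
D–E (6): add — endpoints in different components.
The 5th edge added is D–E.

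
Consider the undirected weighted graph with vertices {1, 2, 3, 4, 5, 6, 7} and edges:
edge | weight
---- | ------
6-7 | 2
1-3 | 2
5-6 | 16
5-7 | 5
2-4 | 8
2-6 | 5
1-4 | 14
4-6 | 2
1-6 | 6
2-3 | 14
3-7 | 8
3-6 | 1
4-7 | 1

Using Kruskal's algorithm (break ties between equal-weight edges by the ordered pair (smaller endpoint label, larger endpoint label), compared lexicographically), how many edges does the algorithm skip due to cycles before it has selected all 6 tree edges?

Sort edges by weight, then run Kruskal:
3-6 (1): add. Components now {1} {2} {3,6} {4} {5} {7}
4-7 (1): add. Components now {1} {2} {3,6} {4,7} {5}
1-3 (2): add. Components now {1,3,6} {2} {4,7} {5}
4-6 (2): add. Components now {1,3,4,6,7} {2} {5}
6-7 (2): skip — 6 and 7 already connected.
2-6 (5): add. Components now {1,2,3,4,6,7} {5}
5-7 (5): add. Components now {1,2,3,4,5,6,7}
Edges rejected before the tree was complete: 1.

1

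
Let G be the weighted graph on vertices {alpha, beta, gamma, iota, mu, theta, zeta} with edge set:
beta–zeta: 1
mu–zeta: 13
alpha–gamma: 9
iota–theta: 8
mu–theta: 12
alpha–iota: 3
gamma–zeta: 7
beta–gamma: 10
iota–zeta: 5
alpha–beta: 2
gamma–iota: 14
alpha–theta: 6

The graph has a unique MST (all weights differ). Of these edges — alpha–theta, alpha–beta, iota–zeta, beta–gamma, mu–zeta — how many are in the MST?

2

Kruskal's algorithm — process edges by increasing weight (ties by edge label):
beta–zeta (1): add — endpoints in different components.
alpha–beta (2): add — endpoints in different components.
alpha–iota (3): add — endpoints in different components.
iota–zeta (5): skip — zeta and iota already connected.
alpha–theta (6): add — endpoints in different components.
gamma–zeta (7): add — endpoints in different components.
iota–theta (8): skip — theta and iota already connected.
alpha–gamma (9): skip — alpha and gamma already connected.
beta–gamma (10): skip — gamma and beta already connected.
mu–theta (12): add — endpoints in different components.
MST edge set: {beta–zeta, alpha–beta, alpha–iota, alpha–theta, gamma–zeta, mu–theta}.
Of the listed edges, {alpha–theta, alpha–beta} are in the MST → 2.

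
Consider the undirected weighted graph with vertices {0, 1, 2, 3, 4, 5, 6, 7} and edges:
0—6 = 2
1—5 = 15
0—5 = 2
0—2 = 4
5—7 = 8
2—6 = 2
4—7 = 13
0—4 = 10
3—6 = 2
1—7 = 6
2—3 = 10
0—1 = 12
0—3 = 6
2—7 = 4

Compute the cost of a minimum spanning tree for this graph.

Prim, starting at 3.
Step 1: frontier [3—6 2, 0—3 6, 2—3 10] → take 3—6 (2); add 6.
Step 2: frontier [0—3 6, 2—3 10, 0—6 2, 2—6 2] → take 0—6 (2); add 0.
Step 3: frontier [0—5 2, 0—2 4, 0—4 10, 0—1 12, 2—3 10, 2—6 2] → take 2—6 (2); add 2.
Step 4: frontier [0—5 2, 0—4 10, 0—1 12, 2—7 4] → take 0—5 (2); add 5.
Step 5: frontier [0—4 10, 0—1 12, 2—7 4, 5—7 8, 1—5 15] → take 2—7 (4); add 7.
Step 6: frontier [0—4 10, 0—1 12, 1—5 15, 1—7 6, 4—7 13] → take 1—7 (6); add 1.
Step 7: frontier [0—4 10, 4—7 13] → take 0—4 (10); add 4.
MST edges: 3—6, 0—6, 2—6, 0—5, 2—7, 1—7, 0—4; total weight 2+2+2+2+4+6+10 = 28.

28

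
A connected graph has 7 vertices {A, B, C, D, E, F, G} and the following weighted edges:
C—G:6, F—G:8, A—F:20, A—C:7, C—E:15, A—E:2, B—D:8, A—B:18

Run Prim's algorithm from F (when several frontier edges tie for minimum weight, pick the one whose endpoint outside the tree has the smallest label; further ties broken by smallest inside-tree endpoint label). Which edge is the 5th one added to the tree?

A-B

Prim, starting at F.
Step 1: frontier [F—G 8, A—F 20] → take F—G (8); add G.
Step 2: frontier [A—F 20, C—G 6] → take C—G (6); add C.
Step 3: frontier [A—C 7, C—E 15, A—F 20] → take A—C (7); add A.
Step 4: frontier [A—E 2, A—B 18, C—E 15] → take A—E (2); add E.
Step 5: frontier [A—B 18] → take A—B (18); add B.
Step 6: frontier [B—D 8] → take B—D (8); add D.
The 5th edge added is A—B.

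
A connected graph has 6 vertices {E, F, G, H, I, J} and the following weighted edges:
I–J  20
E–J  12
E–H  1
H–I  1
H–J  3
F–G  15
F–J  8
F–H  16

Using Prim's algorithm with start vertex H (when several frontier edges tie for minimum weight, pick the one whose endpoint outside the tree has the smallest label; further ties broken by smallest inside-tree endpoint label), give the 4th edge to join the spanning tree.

Grow the tree from H using Prim:
Step 1: frontier [E–H 1, H–I 1, H–J 3, F–H 16] → take E–H (1); add E.
Step 2: frontier [E–J 12, H–I 1, H–J 3, F–H 16] → take H–I (1); add I.
Step 3: frontier [E–J 12, H–J 3, F–H 16, I–J 20] → take H–J (3); add J.
Step 4: frontier [F–H 16, F–J 8] → take F–J (8); add F.
Step 5: frontier [F–G 15] → take F–G (15); add G.
The 4th edge added is F–J.

F-J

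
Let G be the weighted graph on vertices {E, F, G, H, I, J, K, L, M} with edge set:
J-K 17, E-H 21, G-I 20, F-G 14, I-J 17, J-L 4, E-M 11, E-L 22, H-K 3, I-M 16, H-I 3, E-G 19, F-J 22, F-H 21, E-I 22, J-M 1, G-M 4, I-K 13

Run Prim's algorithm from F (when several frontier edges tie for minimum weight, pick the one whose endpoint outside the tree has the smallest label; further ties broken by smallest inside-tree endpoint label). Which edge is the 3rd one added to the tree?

Prim's algorithm from F:
Step 1: cheapest edge leaving the tree is F-G (14); add G.
Step 2: cheapest edge leaving the tree is G-M (4); add M.
Step 3: cheapest edge leaving the tree is J-M (1); add J.
Step 4: cheapest edge leaving the tree is J-L (4); add L.
Step 5: cheapest edge leaving the tree is E-M (11); add E.
Step 6: cheapest edge leaving the tree is I-M (16); add I.
Step 7: cheapest edge leaving the tree is H-I (3); add H.
Step 8: cheapest edge leaving the tree is H-K (3); add K.
The 3rd edge added is J-M.

J-M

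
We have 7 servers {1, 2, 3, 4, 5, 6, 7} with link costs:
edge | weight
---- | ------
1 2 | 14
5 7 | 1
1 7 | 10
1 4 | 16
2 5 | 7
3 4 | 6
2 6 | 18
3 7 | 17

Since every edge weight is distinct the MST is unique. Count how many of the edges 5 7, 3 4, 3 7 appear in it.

Kruskal: consider edges lightest-first.
5 7 (1): add. Components now {1} {2} {3} {4} {5,7} {6}
3 4 (6): add. Components now {1} {2} {3,4} {5,7} {6}
2 5 (7): add. Components now {1} {2,5,7} {3,4} {6}
1 7 (10): add. Components now {1,2,5,7} {3,4} {6}
1 2 (14): skip — 1 and 2 already connected.
1 4 (16): add. Components now {1,2,3,4,5,7} {6}
3 7 (17): skip — 3 and 7 already connected.
2 6 (18): add. Components now {1,2,3,4,5,6,7}
MST edge set: {5 7, 3 4, 2 5, 1 7, 1 4, 2 6}.
Of the listed edges, {5 7, 3 4} are in the MST → 2.

2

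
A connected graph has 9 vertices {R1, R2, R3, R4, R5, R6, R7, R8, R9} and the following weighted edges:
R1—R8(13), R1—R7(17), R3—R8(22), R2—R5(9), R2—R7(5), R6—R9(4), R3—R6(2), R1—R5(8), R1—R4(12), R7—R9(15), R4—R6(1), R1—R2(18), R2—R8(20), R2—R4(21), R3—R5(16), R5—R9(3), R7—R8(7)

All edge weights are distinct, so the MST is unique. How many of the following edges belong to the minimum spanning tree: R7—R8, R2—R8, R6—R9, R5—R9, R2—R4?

3

Sort edges by weight, then run Kruskal:
R4—R6 (1): add — endpoints in different components.
R3—R6 (2): add — endpoints in different components.
R5—R9 (3): add — endpoints in different components.
R6—R9 (4): add — endpoints in different components.
R2—R7 (5): add — endpoints in different components.
R7—R8 (7): add — endpoints in different components.
R1—R5 (8): add — endpoints in different components.
R2—R5 (9): add — endpoints in different components.
MST edge set: {R4—R6, R3—R6, R5—R9, R6—R9, R2—R7, R7—R8, R1—R5, R2—R5}.
Of the listed edges, {R7—R8, R6—R9, R5—R9} are in the MST → 3.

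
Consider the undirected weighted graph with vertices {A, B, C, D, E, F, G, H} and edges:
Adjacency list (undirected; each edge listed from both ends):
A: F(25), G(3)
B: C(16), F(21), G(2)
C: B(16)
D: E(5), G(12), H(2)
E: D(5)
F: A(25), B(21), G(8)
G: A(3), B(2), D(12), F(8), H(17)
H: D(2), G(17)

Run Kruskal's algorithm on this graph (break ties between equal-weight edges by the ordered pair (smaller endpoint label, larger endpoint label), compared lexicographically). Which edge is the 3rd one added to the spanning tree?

A-G

Sort edges by weight, then run Kruskal:
B G (2): add — endpoints in different components.
D H (2): add — endpoints in different components.
A G (3): add — endpoints in different components.
D E (5): add — endpoints in different components.
F G (8): add — endpoints in different components.
D G (12): add — endpoints in different components.
B C (16): add — endpoints in different components.
The 3rd edge added is A G.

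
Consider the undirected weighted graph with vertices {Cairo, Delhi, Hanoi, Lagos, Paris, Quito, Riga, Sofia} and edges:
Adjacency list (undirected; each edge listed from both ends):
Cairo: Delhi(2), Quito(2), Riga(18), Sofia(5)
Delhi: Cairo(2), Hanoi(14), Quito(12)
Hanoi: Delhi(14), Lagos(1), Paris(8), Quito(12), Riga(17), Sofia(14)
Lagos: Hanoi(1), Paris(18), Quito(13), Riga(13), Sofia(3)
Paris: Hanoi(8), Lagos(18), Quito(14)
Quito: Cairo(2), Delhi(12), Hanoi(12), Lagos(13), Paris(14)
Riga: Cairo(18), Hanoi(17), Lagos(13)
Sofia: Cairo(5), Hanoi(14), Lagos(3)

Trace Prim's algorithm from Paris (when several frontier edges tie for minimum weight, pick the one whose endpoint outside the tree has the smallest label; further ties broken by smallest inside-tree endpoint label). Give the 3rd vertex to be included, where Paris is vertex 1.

Lagos

Prim, starting at Paris.
Step 1: cheapest edge leaving the tree is Hanoi—Paris (8); add Hanoi.
Step 2: cheapest edge leaving the tree is Hanoi—Lagos (1); add Lagos.
Step 3: cheapest edge leaving the tree is Lagos—Sofia (3); add Sofia.
Step 4: cheapest edge leaving the tree is Cairo—Sofia (5); add Cairo.
Step 5: cheapest edge leaving the tree is Cairo—Delhi (2); add Delhi.
Step 6: cheapest edge leaving the tree is Cairo—Quito (2); add Quito.
Step 7: cheapest edge leaving the tree is Lagos—Riga (13); add Riga.
Vertex order: Paris, Hanoi, Lagos, Sofia, Cairo, Delhi, Quito, Riga. The 3rd vertex is Lagos.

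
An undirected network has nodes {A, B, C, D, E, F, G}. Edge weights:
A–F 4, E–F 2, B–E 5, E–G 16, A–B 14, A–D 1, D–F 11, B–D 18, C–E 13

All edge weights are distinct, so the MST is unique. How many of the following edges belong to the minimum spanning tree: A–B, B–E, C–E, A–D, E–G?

Kruskal's algorithm — process edges by increasing weight (ties by edge label):
A–D (1): add. Components now {A,D} {B} {C} {E} {F} {G}
E–F (2): add. Components now {A,D} {B} {C} {E,F} {G}
A–F (4): add. Components now {A,D,E,F} {B} {C} {G}
B–E (5): add. Components now {A,B,D,E,F} {C} {G}
D–F (11): skip — D and F already connected.
C–E (13): add. Components now {A,B,C,D,E,F} {G}
A–B (14): skip — A and B already connected.
E–G (16): add. Components now {A,B,C,D,E,F,G}
MST edge set: {A–D, E–F, A–F, B–E, C–E, E–G}.
Of the listed edges, {B–E, C–E, A–D, E–G} are in the MST → 4.

4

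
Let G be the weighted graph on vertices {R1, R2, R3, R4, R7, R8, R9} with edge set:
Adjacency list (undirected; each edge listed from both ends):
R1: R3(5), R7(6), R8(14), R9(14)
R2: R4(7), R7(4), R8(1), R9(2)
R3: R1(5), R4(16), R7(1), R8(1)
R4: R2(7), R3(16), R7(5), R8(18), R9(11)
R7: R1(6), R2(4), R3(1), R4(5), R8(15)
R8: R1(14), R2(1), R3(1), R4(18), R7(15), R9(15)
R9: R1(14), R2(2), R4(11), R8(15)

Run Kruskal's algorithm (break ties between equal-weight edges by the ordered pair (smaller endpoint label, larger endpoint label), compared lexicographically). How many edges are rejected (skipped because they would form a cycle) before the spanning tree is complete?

1

Kruskal's algorithm — process edges by increasing weight (ties by edge label):
R2–R8 (1): add. Components now {R3} {R4} {R2,R8} {R7} {R9} {R1}
R3–R7 (1): add. Components now {R3,R7} {R4} {R2,R8} {R9} {R1}
R3–R8 (1): add. Components now {R2,R3,R7,R8} {R4} {R9} {R1}
R2–R9 (2): add. Components now {R2,R3,R7,R8,R9} {R4} {R1}
R2–R7 (4): skip — R2 and R7 already connected.
R1–R3 (5): add. Components now {R1,R2,R3,R7,R8,R9} {R4}
R4–R7 (5): add. Components now {R1,R2,R3,R4,R7,R8,R9}
Edges rejected before the tree was complete: 1.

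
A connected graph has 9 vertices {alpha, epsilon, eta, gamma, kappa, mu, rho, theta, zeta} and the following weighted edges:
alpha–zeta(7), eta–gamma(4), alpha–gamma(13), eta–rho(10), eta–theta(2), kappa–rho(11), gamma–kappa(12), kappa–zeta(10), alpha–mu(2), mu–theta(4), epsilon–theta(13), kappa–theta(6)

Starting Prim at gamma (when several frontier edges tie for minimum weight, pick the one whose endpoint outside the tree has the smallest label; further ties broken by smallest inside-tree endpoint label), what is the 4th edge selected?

alpha-mu

Prim's algorithm from gamma:
Step 1: frontier [eta–gamma 4, gamma–kappa 12, alpha–gamma 13] → take eta–gamma (4); add eta.
Step 2: frontier [eta–theta 2, eta–rho 10, gamma–kappa 12, alpha–gamma 13] → take eta–theta (2); add theta.
Step 3: frontier [eta–rho 10, gamma–kappa 12, alpha–gamma 13, mu–theta 4, kappa–theta 6, epsilon–theta 13] → take mu–theta (4); add mu.
Step 4: frontier [eta–rho 10, gamma–kappa 12, alpha–gamma 13, alpha–mu 2, kappa–theta 6, epsilon–theta 13] → take alpha–mu (2); add alpha.
Step 5: frontier [alpha–zeta 7, eta–rho 10, gamma–kappa 12, kappa–theta 6, epsilon–theta 13] → take kappa–theta (6); add kappa.
Step 6: frontier [alpha–zeta 7, eta–rho 10, kappa–zeta 10, kappa–rho 11, epsilon–theta 13] → take alpha–zeta (7); add zeta.
Step 7: frontier [eta–rho 10, kappa–rho 11, epsilon–theta 13] → take eta–rho (10); add rho.
Step 8: frontier [epsilon–theta 13] → take epsilon–theta (13); add epsilon.
The 4th edge added is alpha–mu.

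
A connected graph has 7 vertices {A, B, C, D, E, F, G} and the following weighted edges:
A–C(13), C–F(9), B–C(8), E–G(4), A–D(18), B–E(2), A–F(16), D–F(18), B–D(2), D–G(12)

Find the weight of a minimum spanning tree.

Kruskal's algorithm — process edges by increasing weight (ties by edge label):
B–D (2): add. Components now {A} {B,D} {C} {E} {F} {G}
B–E (2): add. Components now {A} {B,D,E} {C} {F} {G}
E–G (4): add. Components now {A} {B,D,E,G} {C} {F}
B–C (8): add. Components now {A} {B,C,D,E,G} {F}
C–F (9): add. Components now {A} {B,C,D,E,F,G}
D–G (12): skip — D and G already connected.
A–C (13): add. Components now {A,B,C,D,E,F,G}
MST edges: B–D, B–E, E–G, B–C, C–F, A–C; total weight 2+2+4+8+9+13 = 38.

38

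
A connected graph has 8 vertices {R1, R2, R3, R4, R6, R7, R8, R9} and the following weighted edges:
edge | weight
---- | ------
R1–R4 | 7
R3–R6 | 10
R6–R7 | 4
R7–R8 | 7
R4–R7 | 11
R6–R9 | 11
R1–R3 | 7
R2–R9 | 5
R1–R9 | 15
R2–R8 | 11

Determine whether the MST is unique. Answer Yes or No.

Kruskal's algorithm — process edges by increasing weight (ties by edge label):
R6–R7 (4): add — endpoints in different components.
R2–R9 (5): add — endpoints in different components.
R1–R3 (7): add — endpoints in different components.
R1–R4 (7): add — endpoints in different components.
R7–R8 (7): add — endpoints in different components.
R3–R6 (10): add — endpoints in different components.
R2–R8 (11): add — endpoints in different components.
Non-tree edge R6–R9 has weight 11, equal to the heaviest edge on its tree cycle — swapping gives another MST of the same weight. Not unique.

No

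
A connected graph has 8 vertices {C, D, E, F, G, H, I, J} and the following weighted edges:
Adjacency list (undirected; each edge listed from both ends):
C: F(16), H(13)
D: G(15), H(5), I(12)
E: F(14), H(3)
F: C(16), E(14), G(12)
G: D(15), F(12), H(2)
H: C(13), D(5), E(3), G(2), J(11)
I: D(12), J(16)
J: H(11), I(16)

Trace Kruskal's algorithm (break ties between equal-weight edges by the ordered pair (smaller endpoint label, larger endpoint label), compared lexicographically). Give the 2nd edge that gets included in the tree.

Kruskal: consider edges lightest-first.
G H (2): add — endpoints in different components.
E H (3): add — endpoints in different components.
D H (5): add — endpoints in different components.
H J (11): add — endpoints in different components.
D I (12): add — endpoints in different components.
F G (12): add — endpoints in different components.
C H (13): add — endpoints in different components.
The 2nd edge added is E H.

E-H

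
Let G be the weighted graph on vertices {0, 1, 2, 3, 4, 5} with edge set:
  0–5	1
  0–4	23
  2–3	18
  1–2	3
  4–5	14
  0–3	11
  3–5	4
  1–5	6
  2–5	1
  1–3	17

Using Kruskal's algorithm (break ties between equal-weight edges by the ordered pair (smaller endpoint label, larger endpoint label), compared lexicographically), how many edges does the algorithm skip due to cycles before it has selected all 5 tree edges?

Kruskal: consider edges lightest-first.
0–5 (1): add. Components now {0,5} {1} {2} {3} {4}
2–5 (1): add. Components now {0,2,5} {1} {3} {4}
1–2 (3): add. Components now {0,1,2,5} {3} {4}
3–5 (4): add. Components now {0,1,2,3,5} {4}
1–5 (6): skip — 1 and 5 already connected.
0–3 (11): skip — 0 and 3 already connected.
4–5 (14): add. Components now {0,1,2,3,4,5}
Edges rejected before the tree was complete: 2.

2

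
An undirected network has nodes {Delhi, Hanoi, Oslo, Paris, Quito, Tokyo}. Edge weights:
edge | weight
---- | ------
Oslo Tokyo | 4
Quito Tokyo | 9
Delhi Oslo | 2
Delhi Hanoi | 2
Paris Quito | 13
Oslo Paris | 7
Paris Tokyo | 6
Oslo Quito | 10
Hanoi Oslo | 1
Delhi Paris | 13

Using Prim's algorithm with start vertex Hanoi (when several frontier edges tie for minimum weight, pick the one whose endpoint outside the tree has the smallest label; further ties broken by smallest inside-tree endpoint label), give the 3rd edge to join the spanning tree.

Oslo-Tokyo

Grow the tree from Hanoi using Prim:
Step 1: cheapest edge leaving the tree is Hanoi Oslo (1); add Oslo.
Step 2: cheapest edge leaving the tree is Delhi Hanoi (2); add Delhi.
Step 3: cheapest edge leaving the tree is Oslo Tokyo (4); add Tokyo.
Step 4: cheapest edge leaving the tree is Paris Tokyo (6); add Paris.
Step 5: cheapest edge leaving the tree is Quito Tokyo (9); add Quito.
The 3rd edge added is Oslo Tokyo.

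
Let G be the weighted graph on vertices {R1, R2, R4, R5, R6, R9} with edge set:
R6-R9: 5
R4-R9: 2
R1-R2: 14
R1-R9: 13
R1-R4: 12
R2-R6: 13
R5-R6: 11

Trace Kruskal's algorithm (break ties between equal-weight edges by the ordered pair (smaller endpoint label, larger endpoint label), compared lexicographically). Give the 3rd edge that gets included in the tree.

Kruskal: consider edges lightest-first.
R4-R9 (2): add. Components now {R6} {R5} {R4,R9} {R1} {R2}
R6-R9 (5): add. Components now {R4,R6,R9} {R5} {R1} {R2}
R5-R6 (11): add. Components now {R4,R5,R6,R9} {R1} {R2}
R1-R4 (12): add. Components now {R1,R4,R5,R6,R9} {R2}
R1-R9 (13): skip — R9 and R1 already connected.
R2-R6 (13): add. Components now {R1,R2,R4,R5,R6,R9}
The 3rd edge added is R5-R6.

R5-R6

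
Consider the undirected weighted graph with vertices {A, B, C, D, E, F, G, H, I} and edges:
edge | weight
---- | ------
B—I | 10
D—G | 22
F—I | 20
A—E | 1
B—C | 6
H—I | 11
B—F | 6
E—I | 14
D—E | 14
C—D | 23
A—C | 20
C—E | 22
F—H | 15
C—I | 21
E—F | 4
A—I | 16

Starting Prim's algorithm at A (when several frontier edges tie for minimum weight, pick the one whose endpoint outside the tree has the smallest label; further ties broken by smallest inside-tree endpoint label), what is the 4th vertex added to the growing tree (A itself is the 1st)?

Grow the tree from A using Prim:
Step 1: cheapest edge leaving the tree is A—E (1); add E.
Step 2: cheapest edge leaving the tree is E—F (4); add F.
Step 3: cheapest edge leaving the tree is B—F (6); add B.
Step 4: cheapest edge leaving the tree is B—C (6); add C.
Step 5: cheapest edge leaving the tree is B—I (10); add I.
Step 6: cheapest edge leaving the tree is H—I (11); add H.
Step 7: cheapest edge leaving the tree is D—E (14); add D.
Step 8: cheapest edge leaving the tree is D—G (22); add G.
Vertex order: A, E, F, B, C, I, H, D, G. The 4th vertex is B.

B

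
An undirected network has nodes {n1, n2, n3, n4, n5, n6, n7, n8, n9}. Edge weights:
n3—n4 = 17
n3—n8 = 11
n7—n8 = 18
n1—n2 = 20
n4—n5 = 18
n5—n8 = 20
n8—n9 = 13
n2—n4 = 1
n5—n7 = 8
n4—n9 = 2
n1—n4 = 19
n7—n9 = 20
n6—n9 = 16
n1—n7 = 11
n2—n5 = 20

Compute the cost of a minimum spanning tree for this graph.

80

Grow the tree from n5 using Prim:
Step 1: cheapest edge leaving the tree is n5—n7 (8); add n7.
Step 2: cheapest edge leaving the tree is n1—n7 (11); add n1.
Step 3: cheapest edge leaving the tree is n4—n5 (18); add n4.
Step 4: cheapest edge leaving the tree is n2—n4 (1); add n2.
Step 5: cheapest edge leaving the tree is n4—n9 (2); add n9.
Step 6: cheapest edge leaving the tree is n8—n9 (13); add n8.
Step 7: cheapest edge leaving the tree is n3—n8 (11); add n3.
Step 8: cheapest edge leaving the tree is n6—n9 (16); add n6.
MST edges: n5—n7, n1—n7, n4—n5, n2—n4, n4—n9, n8—n9, n3—n8, n6—n9; total weight 8+11+18+1+2+13+11+16 = 80.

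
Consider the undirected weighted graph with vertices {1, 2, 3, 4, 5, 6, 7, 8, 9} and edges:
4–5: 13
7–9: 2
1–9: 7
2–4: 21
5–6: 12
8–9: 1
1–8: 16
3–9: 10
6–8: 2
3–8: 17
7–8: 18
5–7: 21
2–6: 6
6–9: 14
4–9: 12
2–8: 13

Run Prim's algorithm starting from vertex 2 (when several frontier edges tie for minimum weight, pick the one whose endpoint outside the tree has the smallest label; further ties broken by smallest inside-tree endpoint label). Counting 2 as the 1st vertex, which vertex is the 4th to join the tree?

9

Grow the tree from 2 using Prim:
Step 1: cheapest edge leaving the tree is 2–6 (6); add 6.
Step 2: cheapest edge leaving the tree is 6–8 (2); add 8.
Step 3: cheapest edge leaving the tree is 8–9 (1); add 9.
Step 4: cheapest edge leaving the tree is 7–9 (2); add 7.
Step 5: cheapest edge leaving the tree is 1–9 (7); add 1.
Step 6: cheapest edge leaving the tree is 3–9 (10); add 3.
Step 7: cheapest edge leaving the tree is 4–9 (12); add 4.
Step 8: cheapest edge leaving the tree is 5–6 (12); add 5.
Vertex order: 2, 6, 8, 9, 7, 1, 3, 4, 5. The 4th vertex is 9.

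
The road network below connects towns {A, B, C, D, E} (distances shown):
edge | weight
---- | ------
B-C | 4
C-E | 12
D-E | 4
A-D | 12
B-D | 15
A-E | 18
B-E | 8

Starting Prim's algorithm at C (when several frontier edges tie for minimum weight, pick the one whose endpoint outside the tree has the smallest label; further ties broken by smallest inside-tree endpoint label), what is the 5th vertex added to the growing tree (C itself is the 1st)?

Prim, starting at C.
Step 1: cheapest edge leaving the tree is B-C (4); add B.
Step 2: cheapest edge leaving the tree is B-E (8); add E.
Step 3: cheapest edge leaving the tree is D-E (4); add D.
Step 4: cheapest edge leaving the tree is A-D (12); add A.
Vertex order: C, B, E, D, A. The 5th vertex is A.

A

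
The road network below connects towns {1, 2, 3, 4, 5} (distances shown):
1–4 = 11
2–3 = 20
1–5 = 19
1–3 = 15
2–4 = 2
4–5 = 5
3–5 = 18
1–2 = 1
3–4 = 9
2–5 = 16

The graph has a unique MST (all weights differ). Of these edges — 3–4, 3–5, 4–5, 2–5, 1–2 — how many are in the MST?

Kruskal: consider edges lightest-first.
1–2 (1): add — endpoints in different components.
2–4 (2): add — endpoints in different components.
4–5 (5): add — endpoints in different components.
3–4 (9): add — endpoints in different components.
MST edge set: {1–2, 2–4, 4–5, 3–4}.
Of the listed edges, {3–4, 4–5, 1–2} are in the MST → 3.

3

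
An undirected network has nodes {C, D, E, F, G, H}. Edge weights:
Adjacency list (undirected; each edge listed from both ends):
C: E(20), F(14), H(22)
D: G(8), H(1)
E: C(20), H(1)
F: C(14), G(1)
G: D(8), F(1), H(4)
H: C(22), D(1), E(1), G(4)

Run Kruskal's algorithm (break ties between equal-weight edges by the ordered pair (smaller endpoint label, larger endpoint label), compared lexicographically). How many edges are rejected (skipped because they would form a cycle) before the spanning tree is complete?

1

Kruskal: consider edges lightest-first.
D—H (1): add — endpoints in different components.
E—H (1): add — endpoints in different components.
F—G (1): add — endpoints in different components.
G—H (4): add — endpoints in different components.
D—G (8): skip — D and G already connected.
C—F (14): add — endpoints in different components.
Edges rejected before the tree was complete: 1.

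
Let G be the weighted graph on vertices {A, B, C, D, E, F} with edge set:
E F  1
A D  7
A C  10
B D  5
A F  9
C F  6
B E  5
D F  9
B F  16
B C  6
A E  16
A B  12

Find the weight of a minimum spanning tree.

24

Kruskal's algorithm — process edges by increasing weight (ties by edge label):
E F (1): add — endpoints in different components.
B D (5): add — endpoints in different components.
B E (5): add — endpoints in different components.
B C (6): add — endpoints in different components.
C F (6): skip — C and F already connected.
A D (7): add — endpoints in different components.
MST edges: E F, B D, B E, B C, A D; total weight 1+5+5+6+7 = 24.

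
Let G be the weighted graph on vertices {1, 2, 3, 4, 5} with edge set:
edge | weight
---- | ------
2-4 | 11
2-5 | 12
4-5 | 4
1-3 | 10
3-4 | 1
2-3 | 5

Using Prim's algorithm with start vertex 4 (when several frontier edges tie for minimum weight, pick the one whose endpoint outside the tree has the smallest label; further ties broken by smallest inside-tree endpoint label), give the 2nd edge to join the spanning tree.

4-5

Grow the tree from 4 using Prim:
Step 1: frontier [3-4 1, 4-5 4, 2-4 11] → take 3-4 (1); add 3.
Step 2: frontier [2-3 5, 1-3 10, 4-5 4, 2-4 11] → take 4-5 (4); add 5.
Step 3: frontier [2-3 5, 1-3 10, 2-4 11, 2-5 12] → take 2-3 (5); add 2.
Step 4: frontier [1-3 10] → take 1-3 (10); add 1.
The 2nd edge added is 4-5.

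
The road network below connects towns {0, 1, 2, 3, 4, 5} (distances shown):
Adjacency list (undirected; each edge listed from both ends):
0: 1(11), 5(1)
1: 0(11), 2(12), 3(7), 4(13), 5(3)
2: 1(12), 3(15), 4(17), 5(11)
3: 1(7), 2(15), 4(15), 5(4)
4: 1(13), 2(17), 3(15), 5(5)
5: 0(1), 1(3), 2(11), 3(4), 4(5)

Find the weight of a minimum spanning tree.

24

Kruskal's algorithm — process edges by increasing weight (ties by edge label):
0—5 (1): add — endpoints in different components.
1—5 (3): add — endpoints in different components.
3—5 (4): add — endpoints in different components.
4—5 (5): add — endpoints in different components.
1—3 (7): skip — 1 and 3 already connected.
0—1 (11): skip — 0 and 1 already connected.
2—5 (11): add — endpoints in different components.
MST edges: 0—5, 1—5, 3—5, 4—5, 2—5; total weight 1+3+4+5+11 = 24.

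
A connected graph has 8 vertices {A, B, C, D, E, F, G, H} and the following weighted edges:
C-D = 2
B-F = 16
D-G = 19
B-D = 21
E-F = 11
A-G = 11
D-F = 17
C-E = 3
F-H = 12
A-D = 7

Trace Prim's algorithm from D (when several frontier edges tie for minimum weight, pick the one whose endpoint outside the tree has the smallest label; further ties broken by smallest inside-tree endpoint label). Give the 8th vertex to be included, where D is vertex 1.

B

Prim's algorithm from D:
Step 1: frontier [C-D 2, A-D 7, D-F 17, D-G 19, B-D 21] → take C-D (2); add C.
Step 2: frontier [C-E 3, A-D 7, D-F 17, D-G 19, B-D 21] → take C-E (3); add E.
Step 3: frontier [A-D 7, D-F 17, D-G 19, B-D 21, E-F 11] → take A-D (7); add A.
Step 4: frontier [A-G 11, D-F 17, D-G 19, B-D 21, E-F 11] → take E-F (11); add F.
Step 5: frontier [A-G 11, D-G 19, B-D 21, F-H 12, B-F 16] → take A-G (11); add G.
Step 6: frontier [B-D 21, F-H 12, B-F 16] → take F-H (12); add H.
Step 7: frontier [B-D 21, B-F 16] → take B-F (16); add B.
Vertex order: D, C, E, A, F, G, H, B. The 8th vertex is B.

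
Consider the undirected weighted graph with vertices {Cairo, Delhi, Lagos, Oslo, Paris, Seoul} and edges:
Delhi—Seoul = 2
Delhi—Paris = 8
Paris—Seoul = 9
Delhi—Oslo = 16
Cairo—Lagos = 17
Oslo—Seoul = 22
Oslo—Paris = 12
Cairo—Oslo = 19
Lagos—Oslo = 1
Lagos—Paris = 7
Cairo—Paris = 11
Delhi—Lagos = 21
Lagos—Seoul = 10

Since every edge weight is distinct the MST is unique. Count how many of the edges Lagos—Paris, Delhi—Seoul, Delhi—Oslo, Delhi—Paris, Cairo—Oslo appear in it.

3

Kruskal: consider edges lightest-first.
Lagos—Oslo (1): add — endpoints in different components.
Delhi—Seoul (2): add — endpoints in different components.
Lagos—Paris (7): add — endpoints in different components.
Delhi—Paris (8): add — endpoints in different components.
Paris—Seoul (9): skip — Seoul and Paris already connected.
Lagos—Seoul (10): skip — Seoul and Lagos already connected.
Cairo—Paris (11): add — endpoints in different components.
MST edge set: {Lagos—Oslo, Delhi—Seoul, Lagos—Paris, Delhi—Paris, Cairo—Paris}.
Of the listed edges, {Lagos—Paris, Delhi—Seoul, Delhi—Paris} are in the MST → 3.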